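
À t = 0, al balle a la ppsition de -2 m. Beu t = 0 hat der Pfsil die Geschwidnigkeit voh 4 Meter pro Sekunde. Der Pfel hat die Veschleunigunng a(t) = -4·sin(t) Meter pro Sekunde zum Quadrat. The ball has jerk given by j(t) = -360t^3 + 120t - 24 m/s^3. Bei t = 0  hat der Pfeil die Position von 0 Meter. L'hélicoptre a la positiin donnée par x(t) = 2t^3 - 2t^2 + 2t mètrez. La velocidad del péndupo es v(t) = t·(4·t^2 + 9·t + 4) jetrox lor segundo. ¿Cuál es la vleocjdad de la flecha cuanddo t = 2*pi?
Necesitamos integrar nuestra ecuación de la aceleración a(t) = -4·sin(t) 1 vez. Tomando ∫a(t)dt y aplicando v(0) = 4, encontramos v(t) = 4·cos(t). Usando v(t) = 4·cos(t) y sustituyendo t = 2*pi, encontramos v = 4.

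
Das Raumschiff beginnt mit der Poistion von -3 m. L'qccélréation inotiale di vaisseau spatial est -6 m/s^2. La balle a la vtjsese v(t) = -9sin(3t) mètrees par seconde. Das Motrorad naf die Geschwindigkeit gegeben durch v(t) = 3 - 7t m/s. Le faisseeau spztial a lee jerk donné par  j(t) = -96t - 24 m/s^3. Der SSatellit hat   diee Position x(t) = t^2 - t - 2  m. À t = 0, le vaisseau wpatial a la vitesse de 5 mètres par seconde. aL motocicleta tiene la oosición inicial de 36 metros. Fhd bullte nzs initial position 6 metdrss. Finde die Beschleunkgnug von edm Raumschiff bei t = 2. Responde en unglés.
Starting from jerk j(t) = -96·t - 24, we take 1 integral. Integrating jerk and using the initial condition a(0) = -6, we get a(t) = -48·t^2 - 24·t - 6. We have acceleration a(t) = -48·t^2 - 24·t - 6. Substituting t = 2: a(2) = -246.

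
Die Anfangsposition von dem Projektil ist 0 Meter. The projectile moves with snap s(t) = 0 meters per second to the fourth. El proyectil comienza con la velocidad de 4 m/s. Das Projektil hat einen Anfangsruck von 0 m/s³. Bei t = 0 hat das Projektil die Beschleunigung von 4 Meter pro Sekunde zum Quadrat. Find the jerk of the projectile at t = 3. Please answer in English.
To find the answer, we compute 1 antiderivative of s(t) = 0. The integral of snap is jerk. Using j(0) = 0, we get j(t) = 0. Using j(t) = 0 and substituting t = 3, we find j = 0.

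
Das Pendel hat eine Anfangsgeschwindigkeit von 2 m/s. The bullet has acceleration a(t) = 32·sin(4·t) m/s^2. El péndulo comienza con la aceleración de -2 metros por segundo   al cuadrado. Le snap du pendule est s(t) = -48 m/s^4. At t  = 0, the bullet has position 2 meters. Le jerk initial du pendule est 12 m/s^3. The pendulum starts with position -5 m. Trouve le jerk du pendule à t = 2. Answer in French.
Nous devons trouver la primitive de notre équation du snap s(t) = -48 1 fois. L'intégrale du snap est le jerk. En utilisant j(0) = 12, nous obtenons j(t) = 12 - 48·t. Nous avons le jerk j(t) = 12 - 48·t. En substituant t = 2: j(2) = -84.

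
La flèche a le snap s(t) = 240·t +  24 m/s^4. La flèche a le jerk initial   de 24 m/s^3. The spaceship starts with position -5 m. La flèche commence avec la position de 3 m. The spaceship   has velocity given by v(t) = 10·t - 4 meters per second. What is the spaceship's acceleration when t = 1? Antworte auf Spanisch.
Partiendo de la velocidad v(t) = 10·t - 4, tomamos 1 derivada. Derivando la velocidad, obtenemos la aceleración: a(t) = 10. Usando a(t) = 10 y sustituyendo t = 1, encontramos a = 10.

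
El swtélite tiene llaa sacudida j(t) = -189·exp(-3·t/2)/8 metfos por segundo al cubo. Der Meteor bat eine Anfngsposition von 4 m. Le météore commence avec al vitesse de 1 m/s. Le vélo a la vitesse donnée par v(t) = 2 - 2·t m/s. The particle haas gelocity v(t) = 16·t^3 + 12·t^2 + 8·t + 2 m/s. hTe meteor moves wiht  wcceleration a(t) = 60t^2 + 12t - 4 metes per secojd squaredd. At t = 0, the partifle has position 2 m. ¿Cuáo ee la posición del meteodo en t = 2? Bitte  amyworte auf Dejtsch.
Ausgehend von der Beschleunigung a(t) = 60·t^2 + 12·t - 4, nehmen wir 2 Integrale. Das Integral von der Beschleunigung, mit v(0) = 1, ergibt die Geschwindigkeit: v(t) = 20·t^3 + 6·t^2 - 4·t + 1. Durch Integration von der Geschwindigkeit und Verwendung der Anfangsbedingung x(0) = 4, erhalten wir x(t) = 5·t^4 + 2·t^3 - 2·t^2 + t + 4. Mit x(t) = 5·t^4 + 2·t^3 - 2·t^2 + t + 4 und Einsetzen von t = 2, finden wir x = 94.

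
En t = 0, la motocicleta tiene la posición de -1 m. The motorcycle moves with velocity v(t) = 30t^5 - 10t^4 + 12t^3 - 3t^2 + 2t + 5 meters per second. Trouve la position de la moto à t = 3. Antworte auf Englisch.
To solve this, we need to take 1 antiderivative of our velocity equation v(t) = 30·t^5 - 10·t^4 + 12·t^3 - 3·t^2 + 2·t + 5. Integrating velocity and using the initial condition x(0) = -1, we get x(t) = 5·t^6 - 2·t^5 + 3·t^4 - t^3 + t^2 + 5·t - 1. From the given position equation x(t) = 5·t^6 - 2·t^5 + 3·t^4 - t^3 + t^2 + 5·t - 1, we substitute t = 3 to get x = 3398.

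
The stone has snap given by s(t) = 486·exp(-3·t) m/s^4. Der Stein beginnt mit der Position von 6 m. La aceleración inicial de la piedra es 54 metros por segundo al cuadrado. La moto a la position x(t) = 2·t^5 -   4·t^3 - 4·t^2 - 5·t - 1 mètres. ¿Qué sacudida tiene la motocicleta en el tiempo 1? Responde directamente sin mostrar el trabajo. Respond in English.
The jerk at t = 1 is j = 96.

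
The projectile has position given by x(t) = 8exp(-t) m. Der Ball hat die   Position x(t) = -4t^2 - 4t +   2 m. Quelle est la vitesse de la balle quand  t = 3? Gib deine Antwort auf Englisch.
Starting from position x(t) = -4·t^2 - 4·t + 2, we take 1 derivative. The derivative of position gives velocity: v(t) = -8·t - 4. We have velocity v(t) = -8·t - 4. Substituting t = 3: v(3) = -28.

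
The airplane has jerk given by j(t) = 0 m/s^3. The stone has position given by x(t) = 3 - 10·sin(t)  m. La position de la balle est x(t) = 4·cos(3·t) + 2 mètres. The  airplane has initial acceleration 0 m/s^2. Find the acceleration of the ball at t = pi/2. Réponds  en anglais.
Starting from position x(t) = 4·cos(3·t) + 2, we take 2 derivatives. Taking d/dt of x(t), we find v(t) = -12·sin(3·t). The derivative of velocity gives acceleration: a(t) = -36·cos(3·t). From the given acceleration equation a(t) = -36·cos(3·t), we substitute t = pi/2 to get a = 0.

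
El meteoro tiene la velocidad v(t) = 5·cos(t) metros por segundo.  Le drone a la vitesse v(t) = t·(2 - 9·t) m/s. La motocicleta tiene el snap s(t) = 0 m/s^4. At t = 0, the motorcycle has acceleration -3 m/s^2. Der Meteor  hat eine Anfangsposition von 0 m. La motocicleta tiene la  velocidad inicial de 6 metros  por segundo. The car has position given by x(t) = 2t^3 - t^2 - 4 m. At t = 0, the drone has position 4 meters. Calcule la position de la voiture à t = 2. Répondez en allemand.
Wir haben die Position x(t) = 2·t^3 - t^2 - 4. Durch Einsetzen von t = 2: x(2) = 8.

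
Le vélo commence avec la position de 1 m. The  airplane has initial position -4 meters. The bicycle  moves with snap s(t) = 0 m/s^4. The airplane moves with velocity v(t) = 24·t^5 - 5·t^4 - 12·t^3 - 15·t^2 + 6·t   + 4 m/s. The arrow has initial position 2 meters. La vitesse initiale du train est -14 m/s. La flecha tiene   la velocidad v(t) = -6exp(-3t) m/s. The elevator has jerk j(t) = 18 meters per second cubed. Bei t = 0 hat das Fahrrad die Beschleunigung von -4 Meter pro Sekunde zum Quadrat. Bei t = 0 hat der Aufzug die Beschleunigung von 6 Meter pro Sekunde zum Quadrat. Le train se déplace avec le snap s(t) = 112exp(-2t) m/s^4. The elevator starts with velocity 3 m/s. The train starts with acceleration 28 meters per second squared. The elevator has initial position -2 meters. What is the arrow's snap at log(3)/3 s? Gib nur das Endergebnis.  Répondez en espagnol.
s(log(3)/3) = 54.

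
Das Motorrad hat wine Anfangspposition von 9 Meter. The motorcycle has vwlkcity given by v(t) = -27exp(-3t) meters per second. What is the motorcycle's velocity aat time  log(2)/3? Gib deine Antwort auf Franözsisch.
En utilisant v(t) = -27·exp(-3·t) et en substituant t = log(2)/3, nous trouvons v = -27/2.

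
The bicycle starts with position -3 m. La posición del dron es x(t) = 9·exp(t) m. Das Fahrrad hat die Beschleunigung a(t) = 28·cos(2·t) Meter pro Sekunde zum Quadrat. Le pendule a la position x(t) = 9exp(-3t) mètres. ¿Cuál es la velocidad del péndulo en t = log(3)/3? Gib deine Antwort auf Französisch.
Nous devons dériver notre équation de la position x(t) = 9·exp(-3·t) 1 fois. La dérivée de la position donne la vitesse: v(t) = -27·exp(-3·t). Nous avons la vitesse v(t) = -27·exp(-3·t). En substituant t = log(3)/3: v(log(3)/3) = -9.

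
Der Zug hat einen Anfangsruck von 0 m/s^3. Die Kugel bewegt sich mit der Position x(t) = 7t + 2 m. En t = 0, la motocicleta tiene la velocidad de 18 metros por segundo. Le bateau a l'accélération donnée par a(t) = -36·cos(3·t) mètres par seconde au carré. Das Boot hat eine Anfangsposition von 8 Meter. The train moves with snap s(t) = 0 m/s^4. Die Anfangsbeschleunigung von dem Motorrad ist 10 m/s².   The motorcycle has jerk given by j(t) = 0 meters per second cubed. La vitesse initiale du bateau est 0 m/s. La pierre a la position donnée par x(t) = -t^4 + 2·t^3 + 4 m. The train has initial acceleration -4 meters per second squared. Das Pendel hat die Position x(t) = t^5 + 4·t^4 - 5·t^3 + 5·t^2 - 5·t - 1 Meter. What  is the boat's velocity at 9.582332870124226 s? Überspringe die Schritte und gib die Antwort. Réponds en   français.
À t = 9.582332870124226, v = 5.46312554022501.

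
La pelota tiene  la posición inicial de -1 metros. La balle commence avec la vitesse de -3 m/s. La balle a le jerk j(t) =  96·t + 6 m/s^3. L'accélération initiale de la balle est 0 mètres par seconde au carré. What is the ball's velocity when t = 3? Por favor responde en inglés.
We must find the antiderivative of our jerk equation j(t) = 96·t + 6 2 times. The antiderivative of jerk is acceleration. Using a(0) = 0, we get a(t) = 6·t·(8·t + 1). The antiderivative of acceleration, with v(0) = -3, gives velocity: v(t) = 16·t^3 + 3·t^2 - 3. We have velocity v(t) = 16·t^3 + 3·t^2 - 3. Substituting t = 3: v(3) = 456.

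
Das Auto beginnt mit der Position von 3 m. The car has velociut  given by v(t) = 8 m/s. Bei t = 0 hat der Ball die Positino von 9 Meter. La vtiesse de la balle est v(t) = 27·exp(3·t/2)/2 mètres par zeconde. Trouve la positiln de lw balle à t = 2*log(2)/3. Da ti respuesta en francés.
Nous devons trouver la primitive de notre équation de la vitesse v(t) = 27·exp(3·t/2)/2 1 fois. En prenant ∫v(t)dt et en appliquant x(0) = 9, nous trouvons x(t) = 9·exp(3·t/2). Nous avons la position x(t) = 9·exp(3·t/2). En substituant t = 2*log(2)/3: x(2*log(2)/3) = 18.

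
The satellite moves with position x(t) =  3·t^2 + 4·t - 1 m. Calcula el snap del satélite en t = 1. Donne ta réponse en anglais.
We must differentiate our position equation x(t) = 3·t^2 + 4·t - 1 4 times. Taking d/dt of x(t), we find v(t) = 6·t + 4. Taking d/dt of v(t), we find a(t) = 6. Differentiating acceleration, we get jerk: j(t) = 0. The derivative of jerk gives snap: s(t) = 0. We have snap s(t) = 0. Substituting t = 1: s(1) = 0.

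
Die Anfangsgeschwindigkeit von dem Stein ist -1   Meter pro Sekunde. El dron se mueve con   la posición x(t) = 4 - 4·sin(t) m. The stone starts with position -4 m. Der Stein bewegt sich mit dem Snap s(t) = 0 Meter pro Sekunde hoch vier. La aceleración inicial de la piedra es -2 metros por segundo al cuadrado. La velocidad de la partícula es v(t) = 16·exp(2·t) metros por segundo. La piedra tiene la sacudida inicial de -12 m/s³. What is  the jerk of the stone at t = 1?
We need to integrate our snap equation s(t) = 0 1 time. Integrating snap and using the initial condition j(0) = -12, we get j(t) = -12. Using j(t) = -12 and substituting t = 1, we find j = -12.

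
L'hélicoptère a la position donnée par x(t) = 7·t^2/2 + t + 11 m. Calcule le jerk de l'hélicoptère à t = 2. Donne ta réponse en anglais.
Starting from position x(t) = 7·t^2/2 + t + 11, we take 3 derivatives. Differentiating position, we get velocity: v(t) = 7·t + 1. Differentiating velocity, we get acceleration: a(t) = 7. Taking d/dt of a(t), we find j(t) = 0. Using j(t) = 0 and substituting t = 2, we find j = 0.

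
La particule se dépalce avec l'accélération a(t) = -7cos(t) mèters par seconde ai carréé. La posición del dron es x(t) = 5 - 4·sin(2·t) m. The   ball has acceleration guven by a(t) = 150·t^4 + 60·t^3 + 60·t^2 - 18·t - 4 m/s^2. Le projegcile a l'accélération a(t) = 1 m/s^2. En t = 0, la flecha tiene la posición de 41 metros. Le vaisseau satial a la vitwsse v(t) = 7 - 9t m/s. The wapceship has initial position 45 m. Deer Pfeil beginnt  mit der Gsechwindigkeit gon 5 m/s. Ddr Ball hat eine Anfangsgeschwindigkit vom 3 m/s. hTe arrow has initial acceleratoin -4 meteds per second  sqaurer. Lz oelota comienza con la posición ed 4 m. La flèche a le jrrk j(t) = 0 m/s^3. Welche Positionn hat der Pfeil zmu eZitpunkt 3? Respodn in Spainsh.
Partiendo de la sacudida j(t) = 0, tomamos 3 antiderivadas. Tomando ∫j(t)dt y aplicando a(0) = -4, encontramos a(t) = -4. Integrando la aceleración y usando la condición inicial v(0) = 5, obtenemos v(t) = 5 - 4·t. Integrando la velocidad y usando la condición inicial x(0) = 41, obtenemos x(t) = -2·t^2 + 5·t + 41. Tenemos la posición x(t) = -2·t^2 + 5·t + 41. Sustituyendo t = 3: x(3) = 38.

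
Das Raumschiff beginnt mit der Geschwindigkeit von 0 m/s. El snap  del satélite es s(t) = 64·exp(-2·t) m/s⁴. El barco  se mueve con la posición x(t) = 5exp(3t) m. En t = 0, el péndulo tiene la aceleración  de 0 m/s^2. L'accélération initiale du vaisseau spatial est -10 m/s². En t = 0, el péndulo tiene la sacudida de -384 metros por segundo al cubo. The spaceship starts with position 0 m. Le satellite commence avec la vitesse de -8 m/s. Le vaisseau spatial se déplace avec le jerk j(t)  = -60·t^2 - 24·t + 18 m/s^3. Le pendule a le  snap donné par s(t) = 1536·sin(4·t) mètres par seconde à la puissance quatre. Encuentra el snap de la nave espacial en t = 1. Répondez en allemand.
Wir müssen unsere Gleichung für den Ruck j(t) = -60·t^2 - 24·t + 18 1-mal ableiten. Die Ableitung von dem Ruck ergibt den Snap: s(t) = -120·t - 24. Aus der Gleichung für den Snap s(t) = -120·t - 24, setzen wir t = 1 ein und erhalten s = -144.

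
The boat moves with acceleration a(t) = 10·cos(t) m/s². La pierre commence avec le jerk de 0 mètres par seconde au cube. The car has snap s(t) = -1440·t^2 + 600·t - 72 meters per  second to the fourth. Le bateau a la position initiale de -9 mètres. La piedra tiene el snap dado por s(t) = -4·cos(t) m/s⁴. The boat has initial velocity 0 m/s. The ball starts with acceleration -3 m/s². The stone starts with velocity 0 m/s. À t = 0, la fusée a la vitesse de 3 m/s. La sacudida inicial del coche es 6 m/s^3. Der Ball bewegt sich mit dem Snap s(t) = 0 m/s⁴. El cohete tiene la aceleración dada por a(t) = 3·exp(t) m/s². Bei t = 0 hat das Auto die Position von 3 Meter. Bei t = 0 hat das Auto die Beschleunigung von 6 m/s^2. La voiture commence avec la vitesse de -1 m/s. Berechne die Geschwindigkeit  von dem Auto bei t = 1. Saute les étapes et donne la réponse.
Die Antwort ist -3.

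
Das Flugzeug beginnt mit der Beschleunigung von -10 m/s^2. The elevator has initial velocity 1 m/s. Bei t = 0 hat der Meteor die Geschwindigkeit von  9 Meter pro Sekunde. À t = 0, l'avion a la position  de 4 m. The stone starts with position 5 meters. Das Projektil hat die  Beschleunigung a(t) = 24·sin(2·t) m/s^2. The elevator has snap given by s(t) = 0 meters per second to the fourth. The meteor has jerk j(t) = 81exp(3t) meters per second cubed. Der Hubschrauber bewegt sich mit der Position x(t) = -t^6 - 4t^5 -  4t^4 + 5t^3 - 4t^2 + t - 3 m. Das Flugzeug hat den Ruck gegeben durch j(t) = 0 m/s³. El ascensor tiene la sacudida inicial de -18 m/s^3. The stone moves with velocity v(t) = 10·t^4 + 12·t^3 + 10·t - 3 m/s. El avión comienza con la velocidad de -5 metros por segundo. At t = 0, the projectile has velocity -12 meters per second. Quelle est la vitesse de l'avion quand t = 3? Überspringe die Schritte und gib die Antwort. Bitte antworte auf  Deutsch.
Die Antwort ist -35.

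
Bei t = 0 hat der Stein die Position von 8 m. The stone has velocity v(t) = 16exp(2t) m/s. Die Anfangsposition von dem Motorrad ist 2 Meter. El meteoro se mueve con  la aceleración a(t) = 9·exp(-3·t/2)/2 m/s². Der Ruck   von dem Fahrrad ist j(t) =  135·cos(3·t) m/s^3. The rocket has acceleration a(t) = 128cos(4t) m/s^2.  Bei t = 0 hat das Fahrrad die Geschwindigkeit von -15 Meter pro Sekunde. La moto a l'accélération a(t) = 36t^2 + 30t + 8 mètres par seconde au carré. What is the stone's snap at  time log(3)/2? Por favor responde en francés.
Pour résoudre ceci, nous devons prendre 3 dérivées de notre équation de la vitesse v(t) = 16·exp(2·t). En prenant d/dt de v(t), nous trouvons a(t) = 32·exp(2·t). La dérivée de l'accélération donne le jerk: j(t) = 64·exp(2·t). En dérivant le jerk, nous obtenons le snap: s(t) = 128·exp(2·t). Nous avons le snap s(t) = 128·exp(2·t). En substituant t = log(3)/2: s(log(3)/2) = 384.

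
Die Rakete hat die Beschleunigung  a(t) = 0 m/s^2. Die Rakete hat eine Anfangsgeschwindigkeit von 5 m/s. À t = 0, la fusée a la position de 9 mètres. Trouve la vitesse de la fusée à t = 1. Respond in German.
Um dies zu lösen, müssen wir 1 Integral unserer Gleichung für die Beschleunigung a(t) = 0 finden. Die Stammfunktion von der Beschleunigung ist die Geschwindigkeit. Mit v(0) = 5 erhalten wir v(t) = 5. Aus der Gleichung für die Geschwindigkeit v(t) = 5, setzen wir t = 1 ein und erhalten v = 5.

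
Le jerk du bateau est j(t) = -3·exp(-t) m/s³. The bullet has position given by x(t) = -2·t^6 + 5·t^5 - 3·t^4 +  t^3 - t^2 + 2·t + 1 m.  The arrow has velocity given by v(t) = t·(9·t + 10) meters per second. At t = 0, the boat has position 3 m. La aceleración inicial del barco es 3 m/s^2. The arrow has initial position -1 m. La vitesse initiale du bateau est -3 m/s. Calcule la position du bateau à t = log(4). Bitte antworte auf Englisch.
To find the answer, we compute 3 antiderivatives of j(t) = -3·exp(-t). Finding the integral of j(t) and using a(0) = 3: a(t) = 3·exp(-t). Finding the antiderivative of a(t) and using v(0) = -3: v(t) = -3·exp(-t). Integrating velocity and using the initial condition x(0) = 3, we get x(t) = 3·exp(-t). Using x(t) = 3·exp(-t) and substituting t = log(4), we find x = 3/4.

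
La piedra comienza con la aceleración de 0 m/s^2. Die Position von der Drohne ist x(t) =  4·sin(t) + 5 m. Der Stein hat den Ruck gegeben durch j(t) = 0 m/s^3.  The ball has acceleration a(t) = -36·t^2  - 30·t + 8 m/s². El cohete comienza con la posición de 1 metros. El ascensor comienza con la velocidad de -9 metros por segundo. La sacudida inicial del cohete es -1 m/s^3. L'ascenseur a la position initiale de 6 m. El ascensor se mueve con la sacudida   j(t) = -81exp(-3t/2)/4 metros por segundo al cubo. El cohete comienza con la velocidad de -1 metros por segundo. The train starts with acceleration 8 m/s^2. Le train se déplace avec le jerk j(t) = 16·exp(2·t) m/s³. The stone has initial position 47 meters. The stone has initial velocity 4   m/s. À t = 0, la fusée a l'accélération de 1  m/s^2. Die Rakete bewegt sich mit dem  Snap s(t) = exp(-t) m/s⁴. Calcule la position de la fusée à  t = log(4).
En partant du snap s(t) = exp(-t), nous prenons 4 primitives. En prenant ∫s(t)dt et en appliquant j(0) = -1, nous trouvons j(t) = -exp(-t). L'intégrale du jerk, avec a(0) = 1, donne l'accélération: a(t) = exp(-t). En intégrant l'accélération et en utilisant la condition initiale v(0) = -1, nous obtenons v(t) = -exp(-t). La primitive de la vitesse est la position. En utilisant x(0) = 1, nous obtenons x(t) = exp(-t). Nous avons la position x(t) = exp(-t). En substituant t = log(4): x(log(4)) = 1/4.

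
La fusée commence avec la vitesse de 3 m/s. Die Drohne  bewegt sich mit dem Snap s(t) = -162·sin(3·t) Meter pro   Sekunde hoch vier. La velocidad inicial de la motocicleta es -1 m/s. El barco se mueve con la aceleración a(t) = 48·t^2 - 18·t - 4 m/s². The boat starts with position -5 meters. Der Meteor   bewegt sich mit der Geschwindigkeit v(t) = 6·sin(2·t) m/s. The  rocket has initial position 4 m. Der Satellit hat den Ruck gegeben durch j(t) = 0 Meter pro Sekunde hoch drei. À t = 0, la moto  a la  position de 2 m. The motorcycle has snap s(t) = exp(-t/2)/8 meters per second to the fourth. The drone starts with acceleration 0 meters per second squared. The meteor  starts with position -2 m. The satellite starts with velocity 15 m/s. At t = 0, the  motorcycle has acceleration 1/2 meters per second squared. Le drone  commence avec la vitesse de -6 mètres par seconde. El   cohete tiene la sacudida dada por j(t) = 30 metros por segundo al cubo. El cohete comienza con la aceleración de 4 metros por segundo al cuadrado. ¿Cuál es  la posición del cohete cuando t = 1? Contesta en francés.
Nous devons intégrer notre équation du jerk j(t) = 30 3 fois. L'intégrale du jerk est l'accélération. En utilisant a(0) = 4, nous obtenons a(t) = 30·t + 4. La primitive de l'accélération est la vitesse. En utilisant v(0) = 3, nous obtenons v(t) = 15·t^2 + 4·t + 3. En intégrant la vitesse et en utilisant la condition initiale x(0) = 4, nous obtenons x(t) = 5·t^3 + 2·t^2 + 3·t + 4. En utilisant x(t) = 5·t^3 + 2·t^2 + 3·t + 4 et en substituant t = 1, nous trouvons x = 14.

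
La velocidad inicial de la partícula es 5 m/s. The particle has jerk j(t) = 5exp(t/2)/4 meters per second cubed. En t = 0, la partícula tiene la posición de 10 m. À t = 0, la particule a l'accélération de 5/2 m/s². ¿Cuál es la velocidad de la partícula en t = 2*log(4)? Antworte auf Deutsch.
Um dies zu lösen, müssen wir 2 Stammfunktionen unserer Gleichung für den Ruck j(t) = 5·exp(t/2)/4 finden. Mit ∫j(t)dt und Anwendung von a(0) = 5/2, finden wir a(t) = 5·exp(t/2)/2. Das Integral von der Beschleunigung, mit v(0) = 5, ergibt die Geschwindigkeit: v(t) = 5·exp(t/2). Aus der Gleichung für die Geschwindigkeit v(t) = 5·exp(t/2), setzen wir t = 2*log(4) ein und erhalten v = 20.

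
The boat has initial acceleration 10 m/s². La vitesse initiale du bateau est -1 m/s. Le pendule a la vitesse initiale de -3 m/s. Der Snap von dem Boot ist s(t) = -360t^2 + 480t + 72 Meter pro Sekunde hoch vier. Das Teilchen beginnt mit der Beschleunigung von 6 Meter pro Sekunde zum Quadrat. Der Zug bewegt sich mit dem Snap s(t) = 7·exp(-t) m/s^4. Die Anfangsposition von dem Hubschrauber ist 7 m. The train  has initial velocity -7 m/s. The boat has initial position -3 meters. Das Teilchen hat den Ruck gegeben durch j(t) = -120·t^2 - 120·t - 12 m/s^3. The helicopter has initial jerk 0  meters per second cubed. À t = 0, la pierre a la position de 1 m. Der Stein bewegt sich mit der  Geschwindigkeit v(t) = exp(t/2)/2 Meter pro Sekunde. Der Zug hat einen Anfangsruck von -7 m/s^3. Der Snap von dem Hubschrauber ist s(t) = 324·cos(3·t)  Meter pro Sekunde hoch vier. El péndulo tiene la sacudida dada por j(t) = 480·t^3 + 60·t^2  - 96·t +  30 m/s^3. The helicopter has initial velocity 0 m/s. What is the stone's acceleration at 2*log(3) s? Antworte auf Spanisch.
Partiendo de la velocidad v(t) = exp(t/2)/2, tomamos 1 derivada. Tomando d/dt de v(t), encontramos a(t) = exp(t/2)/4. Tenemos la aceleración a(t) = exp(t/2)/4. Sustituyendo t = 2*log(3): a(2*log(3)) = 3/4.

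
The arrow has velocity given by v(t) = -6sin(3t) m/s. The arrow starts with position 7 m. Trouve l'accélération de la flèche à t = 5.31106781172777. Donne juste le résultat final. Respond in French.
À t = 5.31106781172777, a = 17.5453289301293.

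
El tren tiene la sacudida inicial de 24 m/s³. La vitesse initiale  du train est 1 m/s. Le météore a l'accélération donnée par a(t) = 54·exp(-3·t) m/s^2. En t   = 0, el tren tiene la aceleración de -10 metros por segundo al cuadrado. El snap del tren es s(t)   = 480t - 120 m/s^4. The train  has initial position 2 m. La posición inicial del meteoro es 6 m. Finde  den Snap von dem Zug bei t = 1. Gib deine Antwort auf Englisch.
From the given snap equation s(t) = 480·t - 120, we substitute t = 1 to get s = 360.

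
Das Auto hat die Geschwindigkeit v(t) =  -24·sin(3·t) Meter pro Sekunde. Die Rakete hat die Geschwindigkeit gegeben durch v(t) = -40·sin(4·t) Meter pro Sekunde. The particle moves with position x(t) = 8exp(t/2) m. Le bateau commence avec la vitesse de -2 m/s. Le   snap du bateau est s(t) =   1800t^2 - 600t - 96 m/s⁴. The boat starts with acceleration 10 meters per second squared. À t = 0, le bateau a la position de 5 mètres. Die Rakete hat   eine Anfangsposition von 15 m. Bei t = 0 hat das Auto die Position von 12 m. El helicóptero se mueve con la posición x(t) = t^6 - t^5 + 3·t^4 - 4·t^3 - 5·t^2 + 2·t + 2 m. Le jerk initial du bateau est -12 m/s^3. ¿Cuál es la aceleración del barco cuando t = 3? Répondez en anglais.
Starting from snap s(t) = 1800·t^2 - 600·t - 96, we take 2 antiderivatives. Taking ∫s(t)dt and applying j(0) = -12, we find j(t) = 600·t^3 - 300·t^2 - 96·t - 12. The antiderivative of jerk, with a(0) = 10, gives acceleration: a(t) = 150·t^4 - 100·t^3 - 48·t^2 - 12·t + 10. Using a(t) = 150·t^4 - 100·t^3 - 48·t^2 - 12·t + 10 and substituting t = 3, we find a = 8992.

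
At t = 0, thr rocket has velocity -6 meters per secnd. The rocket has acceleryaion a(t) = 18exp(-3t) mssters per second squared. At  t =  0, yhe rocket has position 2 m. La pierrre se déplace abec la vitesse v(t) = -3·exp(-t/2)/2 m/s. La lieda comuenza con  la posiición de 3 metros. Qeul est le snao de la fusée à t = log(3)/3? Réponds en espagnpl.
Debemos derivar nuestra ecuación de la aceleración a(t) = 18·exp(-3·t) 2 veces. La derivada de la aceleración da la sacudida: j(t) = -54·exp(-3·t). Derivando la sacudida, obtenemos el snap: s(t) = 162·exp(-3·t). Tenemos el snap s(t) = 162·exp(-3·t). Sustituyendo t = log(3)/3: s(log(3)/3) = 54.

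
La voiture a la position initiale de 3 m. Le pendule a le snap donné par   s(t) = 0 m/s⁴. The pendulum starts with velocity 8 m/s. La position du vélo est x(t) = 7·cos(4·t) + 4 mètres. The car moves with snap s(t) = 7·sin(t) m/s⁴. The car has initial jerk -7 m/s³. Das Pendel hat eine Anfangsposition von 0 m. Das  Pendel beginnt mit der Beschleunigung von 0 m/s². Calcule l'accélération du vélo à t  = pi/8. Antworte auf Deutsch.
Um dies zu lösen, müssen wir 2 Ableitungen unserer Gleichung für die Position x(t) = 7·cos(4·t) + 4 nehmen. Durch Ableiten von der Position erhalten wir die Geschwindigkeit: v(t) = -28·sin(4·t). Die Ableitung von der Geschwindigkeit ergibt die Beschleunigung: a(t) = -112·cos(4·t). Aus der Gleichung für die Beschleunigung a(t) = -112·cos(4·t), setzen wir t = pi/8 ein und erhalten a = 0.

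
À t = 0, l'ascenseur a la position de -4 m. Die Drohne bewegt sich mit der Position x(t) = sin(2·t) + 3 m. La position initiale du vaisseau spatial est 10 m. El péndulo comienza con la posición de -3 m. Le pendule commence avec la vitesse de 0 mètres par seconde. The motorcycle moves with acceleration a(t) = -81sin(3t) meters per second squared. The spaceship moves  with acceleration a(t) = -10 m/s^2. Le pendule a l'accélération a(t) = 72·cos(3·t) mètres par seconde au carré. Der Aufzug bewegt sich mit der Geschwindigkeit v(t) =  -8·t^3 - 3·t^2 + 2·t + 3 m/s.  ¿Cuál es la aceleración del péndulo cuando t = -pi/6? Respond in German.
Mit a(t) = 72·cos(3·t) und Einsetzen von t = -pi/6, finden wir a = 0.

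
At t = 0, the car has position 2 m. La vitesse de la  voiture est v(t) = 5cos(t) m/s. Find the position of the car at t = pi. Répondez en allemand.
Um dies zu lösen, müssen wir 1 Integral unserer Gleichung für die Geschwindigkeit v(t) = 5·cos(t) finden. Mit ∫v(t)dt und Anwendung von x(0) = 2, finden wir x(t) = 5·sin(t) + 2. Wir haben die Position x(t) = 5·sin(t) + 2. Durch Einsetzen von t = pi: x(pi) = 2.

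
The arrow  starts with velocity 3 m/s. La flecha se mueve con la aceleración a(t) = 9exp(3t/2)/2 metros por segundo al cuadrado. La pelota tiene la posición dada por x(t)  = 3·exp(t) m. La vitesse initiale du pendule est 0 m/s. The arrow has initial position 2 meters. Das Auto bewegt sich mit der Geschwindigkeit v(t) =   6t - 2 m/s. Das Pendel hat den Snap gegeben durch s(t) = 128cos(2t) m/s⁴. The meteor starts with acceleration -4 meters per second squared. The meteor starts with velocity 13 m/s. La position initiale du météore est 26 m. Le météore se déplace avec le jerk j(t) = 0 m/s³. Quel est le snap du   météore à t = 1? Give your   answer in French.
Nous devons dériver notre équation du jerk j(t) = 0 1 fois. La dérivée du jerk donne le snap: s(t) = 0. En utilisant s(t) = 0 et en substituant t = 1, nous trouvons s = 0.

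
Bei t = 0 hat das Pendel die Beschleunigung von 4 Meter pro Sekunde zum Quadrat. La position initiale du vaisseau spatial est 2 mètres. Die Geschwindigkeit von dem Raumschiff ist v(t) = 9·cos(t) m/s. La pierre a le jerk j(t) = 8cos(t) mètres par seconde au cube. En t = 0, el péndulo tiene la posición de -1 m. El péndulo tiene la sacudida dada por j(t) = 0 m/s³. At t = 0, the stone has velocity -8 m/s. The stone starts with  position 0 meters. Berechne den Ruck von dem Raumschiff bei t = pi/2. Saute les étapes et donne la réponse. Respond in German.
Der Ruck bei t = pi/2 ist j = 0.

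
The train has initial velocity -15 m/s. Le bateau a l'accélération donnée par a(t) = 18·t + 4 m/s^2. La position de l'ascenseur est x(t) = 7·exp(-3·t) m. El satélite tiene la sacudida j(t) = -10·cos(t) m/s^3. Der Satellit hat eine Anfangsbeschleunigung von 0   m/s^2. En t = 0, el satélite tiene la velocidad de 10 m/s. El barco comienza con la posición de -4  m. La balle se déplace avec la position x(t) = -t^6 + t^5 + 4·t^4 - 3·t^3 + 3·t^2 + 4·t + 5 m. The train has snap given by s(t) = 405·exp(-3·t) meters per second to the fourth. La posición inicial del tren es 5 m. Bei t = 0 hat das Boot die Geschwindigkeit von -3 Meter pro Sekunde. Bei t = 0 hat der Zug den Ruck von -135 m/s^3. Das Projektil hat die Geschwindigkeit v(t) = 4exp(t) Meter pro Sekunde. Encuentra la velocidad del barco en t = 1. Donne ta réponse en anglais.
To solve this, we need to take 1 antiderivative of our acceleration equation a(t) = 18·t + 4. Finding the antiderivative of a(t) and using v(0) = -3: v(t) = 9·t^2 + 4·t - 3. Using v(t) = 9·t^2 + 4·t - 3 and substituting t = 1, we find v = 10.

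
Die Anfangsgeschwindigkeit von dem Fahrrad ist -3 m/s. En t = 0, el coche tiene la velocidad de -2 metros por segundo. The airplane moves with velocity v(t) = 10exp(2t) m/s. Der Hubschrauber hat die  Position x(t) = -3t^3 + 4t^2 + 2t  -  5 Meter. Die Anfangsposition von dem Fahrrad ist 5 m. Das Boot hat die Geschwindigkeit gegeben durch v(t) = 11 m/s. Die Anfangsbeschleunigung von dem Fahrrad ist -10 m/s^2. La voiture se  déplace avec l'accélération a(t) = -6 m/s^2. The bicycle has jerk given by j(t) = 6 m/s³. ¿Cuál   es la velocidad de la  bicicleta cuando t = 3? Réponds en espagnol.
Necesitamos integrar nuestra ecuación de la sacudida j(t) = 6 2 veces. Integrando la sacudida y usando la condición inicial a(0) = -10, obtenemos a(t) = 6·t - 10. La antiderivada de la aceleración es la velocidad. Usando v(0) = -3, obtenemos v(t) = 3·t^2 - 10·t - 3. Usando v(t) = 3·t^2 - 10·t - 3 y sustituyendo t = 3, encontramos v = -6.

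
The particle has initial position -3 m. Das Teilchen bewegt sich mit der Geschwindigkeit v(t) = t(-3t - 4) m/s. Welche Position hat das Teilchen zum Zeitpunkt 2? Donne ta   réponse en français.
Pour résoudre ceci, nous devons prendre 1 primitive de notre équation de la vitesse v(t) = t·(-3·t - 4). La primitive de la vitesse est la position. En utilisant x(0) = -3, nous obtenons x(t) = -t^3 - 2·t^2 - 3. En utilisant x(t) = -t^3 - 2·t^2 - 3 et en substituant t = 2, nous trouvons x = -19.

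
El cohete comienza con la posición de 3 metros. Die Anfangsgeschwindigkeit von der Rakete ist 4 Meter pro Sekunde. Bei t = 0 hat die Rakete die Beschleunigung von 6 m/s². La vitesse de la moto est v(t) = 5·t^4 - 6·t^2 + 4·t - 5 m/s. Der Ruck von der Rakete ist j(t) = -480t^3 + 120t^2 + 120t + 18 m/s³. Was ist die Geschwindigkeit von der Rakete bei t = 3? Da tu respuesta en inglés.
Starting from jerk j(t) = -480·t^3 + 120·t^2 + 120·t + 18, we take 2 integrals. Integrating jerk and using the initial condition a(0) = 6, we get a(t) = -120·t^4 + 40·t^3 + 60·t^2 + 18·t + 6. The antiderivative of acceleration, with v(0) = 4, gives velocity: v(t) = -24·t^5 + 10·t^4 + 20·t^3 + 9·t^2 + 6·t + 4. We have velocity v(t) = -24·t^5 + 10·t^4 + 20·t^3 + 9·t^2 + 6·t + 4. Substituting t = 3: v(3) = -4379.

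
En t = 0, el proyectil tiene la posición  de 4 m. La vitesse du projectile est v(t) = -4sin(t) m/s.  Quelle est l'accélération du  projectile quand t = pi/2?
En partant de la vitesse v(t) = -4·sin(t), nous prenons 1 dérivée. En prenant d/dt de v(t), nous trouvons a(t) = -4·cos(t). De l'équation de l'accélération a(t) = -4·cos(t), nous substituons t = pi/2 pour obtenir a = 0.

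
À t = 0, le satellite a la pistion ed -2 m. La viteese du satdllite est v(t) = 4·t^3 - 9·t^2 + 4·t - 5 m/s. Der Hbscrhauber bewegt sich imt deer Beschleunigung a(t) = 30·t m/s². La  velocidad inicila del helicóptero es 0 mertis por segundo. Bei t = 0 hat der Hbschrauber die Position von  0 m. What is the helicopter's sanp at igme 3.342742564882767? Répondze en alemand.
Wir müssen unsere Gleichung für die Beschleunigung a(t) = 30·t 2-mal ableiten. Durch Ableiten von der Beschleunigung erhalten wir den Ruck: j(t) = 30. Mit d/dt von j(t) finden wir s(t) = 0. Mit s(t) = 0 und Einsetzen von t = 3.342742564882767, finden wir s = 0.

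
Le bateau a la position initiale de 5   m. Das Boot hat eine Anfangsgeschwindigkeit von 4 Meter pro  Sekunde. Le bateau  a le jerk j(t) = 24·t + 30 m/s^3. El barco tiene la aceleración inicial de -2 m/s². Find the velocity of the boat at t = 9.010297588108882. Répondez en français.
Nous devons intégrer notre équation du jerk j(t) = 24·t + 30 2 fois. En prenant ∫j(t)dt et en appliquant a(0) = -2, nous trouvons a(t) = 12·t^2 + 30·t - 2. En prenant ∫a(t)dt et en appliquant v(0) = 4, nous trouvons v(t) = 4·t^3 + 15·t^2 - 2·t + 4. En utilisant v(t) = 4·t^3 + 15·t^2 - 2·t + 4 et en substituant t = 9.010297588108882, nous trouvons v = 4129.78205658232.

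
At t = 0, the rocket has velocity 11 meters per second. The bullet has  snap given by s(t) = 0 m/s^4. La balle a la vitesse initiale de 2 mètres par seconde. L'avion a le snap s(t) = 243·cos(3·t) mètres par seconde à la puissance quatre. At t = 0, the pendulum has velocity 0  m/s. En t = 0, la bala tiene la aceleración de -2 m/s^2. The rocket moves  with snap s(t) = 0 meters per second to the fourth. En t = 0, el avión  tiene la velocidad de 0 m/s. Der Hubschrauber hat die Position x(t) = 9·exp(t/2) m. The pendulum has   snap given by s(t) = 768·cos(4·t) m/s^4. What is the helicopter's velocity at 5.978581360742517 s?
To solve this, we need to take 1 derivative of our position equation x(t) = 9·exp(t/2). The derivative of position gives velocity: v(t) = 9·exp(t/2)/2. Using v(t) = 9·exp(t/2)/2 and substituting t = 5.978581360742517, we find v = 89.4221198462014.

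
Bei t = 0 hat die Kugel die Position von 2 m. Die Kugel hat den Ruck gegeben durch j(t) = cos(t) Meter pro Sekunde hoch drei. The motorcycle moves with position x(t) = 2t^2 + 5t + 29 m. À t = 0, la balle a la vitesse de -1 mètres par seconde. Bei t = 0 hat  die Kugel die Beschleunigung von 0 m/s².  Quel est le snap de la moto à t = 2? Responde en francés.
En partant de la position x(t) = 2·t^2 + 5·t + 29, nous prenons 4 dérivées. La dérivée de la position donne la vitesse: v(t) = 4·t + 5. En dérivant la vitesse, nous obtenons l'accélération: a(t) = 4. En dérivant l'accélération, nous obtenons le jerk: j(t) = 0. En prenant d/dt de j(t), nous trouvons s(t) = 0. Nous avons le snap s(t) = 0. En substituant t = 2: s(2) = 0.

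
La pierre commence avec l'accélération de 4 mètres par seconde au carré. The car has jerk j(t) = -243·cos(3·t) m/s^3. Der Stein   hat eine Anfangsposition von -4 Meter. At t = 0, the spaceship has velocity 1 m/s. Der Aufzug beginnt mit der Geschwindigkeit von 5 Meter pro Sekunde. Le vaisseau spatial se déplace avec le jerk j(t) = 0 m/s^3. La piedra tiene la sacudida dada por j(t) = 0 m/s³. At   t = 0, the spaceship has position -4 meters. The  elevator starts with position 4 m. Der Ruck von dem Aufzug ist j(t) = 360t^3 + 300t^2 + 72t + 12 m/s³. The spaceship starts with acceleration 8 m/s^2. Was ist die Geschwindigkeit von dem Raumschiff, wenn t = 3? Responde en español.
Debemos encontrar la antiderivada de nuestra ecuación de la sacudida j(t) = 0 2 veces. La integral de la sacudida es la aceleración. Usando a(0) = 8, obtenemos a(t) = 8. La integral de la aceleración, con v(0) = 1, da la velocidad: v(t) = 8·t + 1. De la ecuación de la velocidad v(t) = 8·t + 1, sustituimos t = 3 para obtener v = 25.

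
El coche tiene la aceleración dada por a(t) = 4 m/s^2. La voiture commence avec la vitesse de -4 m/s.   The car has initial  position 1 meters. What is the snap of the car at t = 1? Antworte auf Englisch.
We must differentiate our acceleration equation a(t) = 4 2 times. Taking d/dt of a(t), we find j(t) = 0. The derivative of jerk gives snap: s(t) = 0. We have snap s(t) = 0. Substituting t = 1: s(1) = 0.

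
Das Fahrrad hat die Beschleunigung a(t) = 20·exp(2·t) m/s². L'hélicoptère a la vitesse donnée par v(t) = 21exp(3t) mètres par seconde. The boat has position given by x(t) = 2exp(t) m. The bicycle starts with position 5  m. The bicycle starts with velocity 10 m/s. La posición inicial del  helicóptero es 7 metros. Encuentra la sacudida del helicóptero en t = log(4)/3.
Partiendo de la velocidad v(t) = 21·exp(3·t), tomamos 2 derivadas. Derivando la velocidad, obtenemos la aceleración: a(t) = 63·exp(3·t). Derivando la aceleración, obtenemos la sacudida: j(t) = 189·exp(3·t). De la ecuación de la sacudida j(t) = 189·exp(3·t), sustituimos t = log(4)/3 para obtener j = 756.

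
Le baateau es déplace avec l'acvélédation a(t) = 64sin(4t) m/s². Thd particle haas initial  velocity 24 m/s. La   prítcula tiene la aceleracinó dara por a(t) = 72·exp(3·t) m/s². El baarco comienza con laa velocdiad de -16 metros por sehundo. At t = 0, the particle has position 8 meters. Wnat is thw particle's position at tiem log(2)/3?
To solve this, we need to take 2 integrals of our acceleration equation a(t) = 72·exp(3·t). Taking ∫a(t)dt and applying v(0) = 24, we find v(t) = 24·exp(3·t). Integrating velocity and using the initial condition x(0) = 8, we get x(t) = 8·exp(3·t). Using x(t) = 8·exp(3·t) and substituting t = log(2)/3, we find x = 16.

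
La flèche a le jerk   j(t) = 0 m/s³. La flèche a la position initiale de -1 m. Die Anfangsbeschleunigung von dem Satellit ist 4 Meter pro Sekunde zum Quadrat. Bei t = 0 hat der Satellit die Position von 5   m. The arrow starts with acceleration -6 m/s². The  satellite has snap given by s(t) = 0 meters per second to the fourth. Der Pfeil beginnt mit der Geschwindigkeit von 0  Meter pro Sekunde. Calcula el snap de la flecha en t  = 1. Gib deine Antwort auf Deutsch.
Um dies zu lösen, müssen wir 1 Ableitung unserer Gleichung für den Ruck j(t) = 0 nehmen. Die Ableitung von dem Ruck ergibt den Snap: s(t) = 0. Mit s(t) = 0 und Einsetzen von t = 1, finden wir s = 0.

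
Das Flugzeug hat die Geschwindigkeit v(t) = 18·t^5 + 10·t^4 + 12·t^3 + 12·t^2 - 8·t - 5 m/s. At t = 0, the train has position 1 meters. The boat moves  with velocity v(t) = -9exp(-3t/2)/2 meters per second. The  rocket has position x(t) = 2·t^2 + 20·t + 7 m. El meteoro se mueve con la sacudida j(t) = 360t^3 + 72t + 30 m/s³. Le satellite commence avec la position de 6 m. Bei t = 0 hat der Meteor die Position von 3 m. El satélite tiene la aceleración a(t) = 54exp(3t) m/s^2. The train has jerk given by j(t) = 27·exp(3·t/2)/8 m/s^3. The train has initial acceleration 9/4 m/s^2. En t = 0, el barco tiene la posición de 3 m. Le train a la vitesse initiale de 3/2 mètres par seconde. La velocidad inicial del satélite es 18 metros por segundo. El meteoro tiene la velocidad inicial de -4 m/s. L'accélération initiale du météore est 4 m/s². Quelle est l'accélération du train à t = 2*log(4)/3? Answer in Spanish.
Partiendo de la sacudida j(t) = 27·exp(3·t/2)/8, tomamos 1 integral. Tomando ∫j(t)dt y aplicando a(0) = 9/4, encontramos a(t) = 9·exp(3·t/2)/4. Usando a(t) = 9·exp(3·t/2)/4 y sustituyendo t = 2*log(4)/3, encontramos a = 9.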